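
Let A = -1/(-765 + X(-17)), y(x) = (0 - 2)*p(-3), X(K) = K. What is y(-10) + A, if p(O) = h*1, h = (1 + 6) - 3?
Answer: -6255/782 ≈ -7.9987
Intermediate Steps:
h = 4 (h = 7 - 3 = 4)
p(O) = 4 (p(O) = 4*1 = 4)
y(x) = -8 (y(x) = (0 - 2)*4 = -2*4 = -8)
A = 1/782 (A = -1/(-765 - 17) = -1/(-782) = -1*(-1/782) = 1/782 ≈ 0.0012788)
y(-10) + A = -8 + 1/782 = -6255/782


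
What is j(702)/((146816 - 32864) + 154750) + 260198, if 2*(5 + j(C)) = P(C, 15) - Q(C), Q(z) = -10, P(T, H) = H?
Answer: 139831446007/537404 ≈ 2.6020e+5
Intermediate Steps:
j(C) = 15/2 (j(C) = -5 + (15 - 1*(-10))/2 = -5 + (15 + 10)/2 = -5 + (½)*25 = -5 + 25/2 = 15/2)
j(702)/((146816 - 32864) + 154750) + 260198 = 15/(2*((146816 - 32864) + 154750)) + 260198 = 15/(2*(113952 + 154750)) + 260198 = (15/2)/268702 + 260198 = (15/2)*(1/268702) + 260198 = 15/537404 + 260198 = 139831446007/537404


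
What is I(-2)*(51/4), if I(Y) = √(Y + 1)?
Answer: 51*I/4 ≈ 12.75*I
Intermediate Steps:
I(Y) = √(1 + Y)
I(-2)*(51/4) = √(1 - 2)*(51/4) = √(-1)*(51*(¼)) = I*(51/4) = 51*I/4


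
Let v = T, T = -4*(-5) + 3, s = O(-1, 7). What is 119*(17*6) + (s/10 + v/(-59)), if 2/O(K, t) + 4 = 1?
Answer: 10741726/885 ≈ 12138.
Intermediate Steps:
O(K, t) = -2/3 (O(K, t) = 2/(-4 + 1) = 2/(-3) = 2*(-1/3) = -2/3)
s = -2/3 ≈ -0.66667
T = 23 (T = 20 + 3 = 23)
v = 23
119*(17*6) + (s/10 + v/(-59)) = 119*(17*6) + (-2/3/10 + 23/(-59)) = 119*102 + (-2/3*1/10 + 23*(-1/59)) = 12138 + (-1/15 - 23/59) = 12138 - 404/885 = 10741726/885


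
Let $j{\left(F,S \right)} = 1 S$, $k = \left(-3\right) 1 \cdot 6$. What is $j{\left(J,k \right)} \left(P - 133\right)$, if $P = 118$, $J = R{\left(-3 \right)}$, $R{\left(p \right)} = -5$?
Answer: $270$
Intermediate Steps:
$k = -18$ ($k = \left(-3\right) 6 = -18$)
$J = -5$
$j{\left(F,S \right)} = S$
$j{\left(J,k \right)} \left(P - 133\right) = - 18 \left(118 - 133\right) = \left(-18\right) \left(-15\right) = 270$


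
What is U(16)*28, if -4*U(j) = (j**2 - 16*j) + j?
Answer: -112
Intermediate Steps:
U(j) = -j**2/4 + 15*j/4 (U(j) = -((j**2 - 16*j) + j)/4 = -(j**2 - 15*j)/4 = -j**2/4 + 15*j/4)
U(16)*28 = ((1/4)*16*(15 - 1*16))*28 = ((1/4)*16*(15 - 16))*28 = ((1/4)*16*(-1))*28 = -4*28 = -112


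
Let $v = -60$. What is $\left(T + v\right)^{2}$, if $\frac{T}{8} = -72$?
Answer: $404496$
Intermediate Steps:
$T = -576$ ($T = 8 \left(-72\right) = -576$)
$\left(T + v\right)^{2} = \left(-576 - 60\right)^{2} = \left(-636\right)^{2} = 404496$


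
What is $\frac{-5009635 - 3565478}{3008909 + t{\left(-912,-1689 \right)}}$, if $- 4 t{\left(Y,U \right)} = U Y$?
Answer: $- \frac{372831}{114079} \approx -3.2682$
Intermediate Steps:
$t{\left(Y,U \right)} = - \frac{U Y}{4}$
$\frac{-5009635 - 3565478}{3008909 + t{\left(-912,-1689 \right)}} = \frac{-5009635 - 3565478}{3008909 - \left(- \frac{1689}{4}\right) \left(-912\right)} = - \frac{8575113}{3008909 - 385092} = - \frac{8575113}{2623817} = \left(-8575113\right) \frac{1}{2623817} = - \frac{372831}{114079}$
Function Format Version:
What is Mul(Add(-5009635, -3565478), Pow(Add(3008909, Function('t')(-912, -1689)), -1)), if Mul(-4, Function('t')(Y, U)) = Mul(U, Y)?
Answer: Rational(-372831, 114079) ≈ -3.2682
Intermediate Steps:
Function('t')(Y, U) = Mul(Rational(-1, 4), U, Y) (Function('t')(Y, U) = Mul(Rational(-1, 4), Mul(U, Y)) = Mul(Rational(-1, 4), U, Y))
Mul(Add(-5009635, -3565478), Pow(Add(3008909, Function('t')(-912, -1689)), -1)) = Mul(Add(-5009635, -3565478), Pow(Add(3008909, Mul(Rational(-1, 4), -1689, -912)), -1)) = Mul(-8575113, Pow(Add(3008909, -385092), -1)) = Mul(-8575113, Pow(2623817, -1)) = Mul(-8575113, Rational(1, 2623817)) = Rational(-372831, 114079)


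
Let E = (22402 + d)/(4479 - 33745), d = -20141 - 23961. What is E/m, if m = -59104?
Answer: -5425/432434416 ≈ -1.2545e-5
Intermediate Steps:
d = -44102
E = 10850/14633 (E = (22402 - 44102)/(4479 - 33745) = -21700/(-29266) = -21700*(-1/29266) = 10850/14633 ≈ 0.74148)
E/m = (10850/14633)/(-59104) = (10850/14633)*(-1/59104) = -5425/432434416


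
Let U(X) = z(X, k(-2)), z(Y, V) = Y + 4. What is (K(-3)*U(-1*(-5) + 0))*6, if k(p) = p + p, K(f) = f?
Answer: -162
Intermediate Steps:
k(p) = 2*p
z(Y, V) = 4 + Y
U(X) = 4 + X
(K(-3)*U(-1*(-5) + 0))*6 = -3*(4 + (-1*(-5) + 0))*6 = -3*(4 + (5 + 0))*6 = -3*(4 + 5)*6 = -3*9*6 = -27*6 = -162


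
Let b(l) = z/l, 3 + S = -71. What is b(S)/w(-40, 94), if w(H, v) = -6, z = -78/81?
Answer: -13/5994 ≈ -0.0021688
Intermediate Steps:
S = -74 (S = -3 - 71 = -74)
z = -26/27 (z = -78*1/81 = -26/27 ≈ -0.96296)
b(l) = -26/(27*l)
b(S)/w(-40, 94) = -26/27/(-74)/(-6) = -26/27*(-1/74)*(-⅙) = (13/999)*(-⅙) = -13/5994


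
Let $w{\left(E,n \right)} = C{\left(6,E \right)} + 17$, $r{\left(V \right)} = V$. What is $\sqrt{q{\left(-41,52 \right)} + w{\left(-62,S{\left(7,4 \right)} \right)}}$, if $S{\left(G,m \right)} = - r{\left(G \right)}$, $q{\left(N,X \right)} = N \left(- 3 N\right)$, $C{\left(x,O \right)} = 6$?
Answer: $2 i \sqrt{1255} \approx 70.852 i$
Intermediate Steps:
$q{\left(N,X \right)} = - 3 N^{2}$
$S{\left(G,m \right)} = - G$
$w{\left(E,n \right)} = 23$ ($w{\left(E,n \right)} = 6 + 17 = 23$)
$\sqrt{q{\left(-41,52 \right)} + w{\left(-62,S{\left(7,4 \right)} \right)}} = \sqrt{- 3 \left(-41\right)^{2} + 23} = \sqrt{\left(-3\right) 1681 + 23} = \sqrt{-5043 + 23} = \sqrt{-5020} = 2 i \sqrt{1255}$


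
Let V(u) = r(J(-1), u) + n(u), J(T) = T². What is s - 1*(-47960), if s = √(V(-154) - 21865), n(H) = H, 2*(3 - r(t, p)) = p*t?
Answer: 47960 + I*√21939 ≈ 47960.0 + 148.12*I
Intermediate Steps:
r(t, p) = 3 - p*t/2
V(u) = 3 + u/2 (V(u) = (3 - ½*u*(-1)²) + u = (3 - ½*u*1) + u = (3 - u/2) + u = 3 + u/2)
s = I*√21939 (s = √((3 + (½)*(-154)) - 21865) = √((3 - 77) - 21865) = √(-74 - 21865) = √(-21939) = I*√21939 ≈ 148.12*I)
s - 1*(-47960) = I*√21939 - 1*(-47960) = I*√21939 + 47960 = 47960 + I*√21939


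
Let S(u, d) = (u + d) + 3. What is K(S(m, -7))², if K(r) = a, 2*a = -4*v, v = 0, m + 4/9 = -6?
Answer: 0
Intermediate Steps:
m = -58/9 (m = -4/9 - 6 = -58/9 ≈ -6.4444)
S(u, d) = 3 + d + u (S(u, d) = (d + u) + 3 = 3 + d + u)
a = 0 (a = (-4*0)/2 = (-2*0)/2 = (½)*0 = 0)
K(r) = 0
K(S(m, -7))² = 0² = 0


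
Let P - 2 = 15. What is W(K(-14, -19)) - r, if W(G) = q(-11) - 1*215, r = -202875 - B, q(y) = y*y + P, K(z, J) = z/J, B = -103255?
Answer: 99543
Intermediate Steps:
P = 17 (P = 2 + 15 = 17)
q(y) = 17 + y**2 (q(y) = y*y + 17 = y**2 + 17 = 17 + y**2)
r = -99620 (r = -202875 - 1*(-103255) = -202875 + 103255 = -99620)
W(G) = -77 (W(G) = (17 + (-11)**2) - 1*215 = (17 + 121) - 215 = 138 - 215 = -77)
W(K(-14, -19)) - r = -77 - 1*(-99620) = -77 + 99620 = 99543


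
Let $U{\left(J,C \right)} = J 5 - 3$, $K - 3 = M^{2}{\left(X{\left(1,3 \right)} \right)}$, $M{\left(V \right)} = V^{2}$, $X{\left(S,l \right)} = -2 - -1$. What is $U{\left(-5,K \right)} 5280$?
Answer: $-147840$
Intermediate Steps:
$X{\left(S,l \right)} = -1$ ($X{\left(S,l \right)} = -2 + 1 = -1$)
$K = 4$ ($K = 3 + \left(\left(-1\right)^{2}\right)^{2} = 3 + 1^{2} = 3 + 1 = 4$)
$U{\left(J,C \right)} = -3 + 5 J$ ($U{\left(J,C \right)} = 5 J - 3 = -3 + 5 J$)
$U{\left(-5,K \right)} 5280 = \left(-3 + 5 \left(-5\right)\right) 5280 = \left(-3 - 25\right) 5280 = \left(-28\right) 5280 = -147840$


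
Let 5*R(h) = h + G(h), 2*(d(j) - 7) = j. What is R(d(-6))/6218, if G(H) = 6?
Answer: 1/3109 ≈ 0.00032165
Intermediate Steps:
d(j) = 7 + j/2
R(h) = 6/5 + h/5 (R(h) = (h + 6)/5 = (6 + h)/5 = 6/5 + h/5)
R(d(-6))/6218 = (6/5 + (7 + (½)*(-6))/5)/6218 = (6/5 + (7 - 3)/5)*(1/6218) = (6/5 + (⅕)*4)*(1/6218) = (6/5 + ⅘)*(1/6218) = 2*(1/6218) = 1/3109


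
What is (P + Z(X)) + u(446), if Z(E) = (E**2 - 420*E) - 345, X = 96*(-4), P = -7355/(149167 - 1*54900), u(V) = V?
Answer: 29113130124/94267 ≈ 3.0884e+5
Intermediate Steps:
P = -7355/94267 (P = -7355/(149167 - 54900) = -7355/94267 ≈ -0.078023)
X = -384
Z(E) = -345 + E**2 - 420*E
(P + Z(X)) + u(446) = (-7355/94267 + (-345 + (-384)**2 - 420*(-384))) + 446 = (-7355/94267 + (-345 + 147456 + 161280)) + 446 = (-7355/94267 + 308391) + 446 = 29071087042/94267 + 446 = 29113130124/94267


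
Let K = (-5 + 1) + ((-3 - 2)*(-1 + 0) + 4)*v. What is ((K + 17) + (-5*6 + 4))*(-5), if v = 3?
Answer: -70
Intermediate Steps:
K = 23 (K = (-5 + 1) + ((-3 - 2)*(-1 + 0) + 4)*3 = -4 + (-5*(-1) + 4)*3 = -4 + (5 + 4)*3 = -4 + 9*3 = -4 + 27 = 23)
((K + 17) + (-5*6 + 4))*(-5) = ((23 + 17) + (-5*6 + 4))*(-5) = (40 + (-30 + 4))*(-5) = (40 - 26)*(-5) = 14*(-5) = -70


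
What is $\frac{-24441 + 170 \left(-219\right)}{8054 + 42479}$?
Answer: $- \frac{61671}{50533} \approx -1.2204$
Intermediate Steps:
$\frac{-24441 + 170 \left(-219\right)}{8054 + 42479} = \frac{-24441 - 37230}{50533} = \left(-61671\right) \frac{1}{50533} = - \frac{61671}{50533}$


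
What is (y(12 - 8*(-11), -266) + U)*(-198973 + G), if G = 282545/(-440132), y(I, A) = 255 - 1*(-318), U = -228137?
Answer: 4982210379216071/110033 ≈ 4.5279e+10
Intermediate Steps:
y(I, A) = 573 (y(I, A) = 255 + 318 = 573)
G = -282545/440132 (G = 282545*(-1/440132) = -282545/440132 ≈ -0.64196)
(y(12 - 8*(-11), -266) + U)*(-198973 + G) = (573 - 228137)*(-198973 - 282545/440132) = -227564*(-87574666981/440132) = 4982210379216071/110033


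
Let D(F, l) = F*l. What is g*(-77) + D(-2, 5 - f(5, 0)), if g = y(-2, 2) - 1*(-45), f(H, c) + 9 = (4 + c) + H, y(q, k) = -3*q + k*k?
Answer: -4245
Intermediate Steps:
y(q, k) = k² - 3*q (y(q, k) = -3*q + k² = k² - 3*q)
f(H, c) = -5 + H + c (f(H, c) = -9 + ((4 + c) + H) = -9 + (4 + H + c) = -5 + H + c)
g = 55 (g = (2² - 3*(-2)) - 1*(-45) = (4 + 6) + 45 = 10 + 45 = 55)
g*(-77) + D(-2, 5 - f(5, 0)) = 55*(-77) - 2*(5 - (-5 + 5 + 0)) = -4235 - 2*(5 - 1*0) = -4235 - 2*(5 + 0) = -4235 - 2*5 = -4235 - 10 = -4245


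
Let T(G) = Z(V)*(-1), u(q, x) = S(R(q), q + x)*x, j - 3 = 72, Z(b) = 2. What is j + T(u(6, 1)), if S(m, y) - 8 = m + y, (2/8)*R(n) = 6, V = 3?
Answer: 73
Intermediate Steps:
j = 75 (j = 3 + 72 = 75)
R(n) = 24 (R(n) = 4*6 = 24)
S(m, y) = 8 + m + y (S(m, y) = 8 + (m + y) = 8 + m + y)
u(q, x) = x*(32 + q + x) (u(q, x) = (8 + 24 + (q + x))*x = (32 + q + x)*x = x*(32 + q + x))
T(G) = -2 (T(G) = 2*(-1) = -2)
j + T(u(6, 1)) = 75 - 2 = 73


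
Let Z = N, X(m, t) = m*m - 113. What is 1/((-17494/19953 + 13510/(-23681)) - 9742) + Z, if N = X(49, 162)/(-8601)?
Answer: -1505380841632399/5656812536673750 ≈ -0.26612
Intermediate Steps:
X(m, t) = -113 + m**2 (X(m, t) = m**2 - 113 = -113 + m**2)
N = -2288/8601 (N = (-113 + 49**2)/(-8601) = (-113 + 2401)*(-1/8601) = 2288*(-1/8601) = -2288/8601 ≈ -0.26602)
Z = -2288/8601 ≈ -0.26602
1/((-17494/19953 + 13510/(-23681)) - 9742) + Z = 1/((-17494/19953 + 13510/(-23681)) - 9742) - 2288/8601 = 1/((-17494*1/19953 + 13510*(-1/23681)) - 9742) - 2288/8601 = 1/((-17494/19953 - 1930/3383) - 9742) - 2288/8601 = 1/(-97691492/67500999 - 9742) - 2288/8601 = 1/(-657692423750/67500999) - 2288/8601 = -67500999/657692423750 - 2288/8601 = -1505380841632399/5656812536673750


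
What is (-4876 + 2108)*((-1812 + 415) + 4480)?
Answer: -8533744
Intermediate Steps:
(-4876 + 2108)*((-1812 + 415) + 4480) = -2768*(-1397 + 4480) = -2768*3083 = -8533744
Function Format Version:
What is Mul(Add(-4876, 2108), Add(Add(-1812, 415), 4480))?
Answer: -8533744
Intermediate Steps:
Mul(Add(-4876, 2108), Add(Add(-1812, 415), 4480)) = Mul(-2768, Add(-1397, 4480)) = Mul(-2768, 3083) = -8533744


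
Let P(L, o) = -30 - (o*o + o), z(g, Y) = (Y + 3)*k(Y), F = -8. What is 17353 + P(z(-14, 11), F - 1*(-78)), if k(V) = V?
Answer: 12353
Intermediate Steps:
z(g, Y) = Y*(3 + Y) (z(g, Y) = (Y + 3)*Y = (3 + Y)*Y = Y*(3 + Y))
P(L, o) = -30 - o - o² (P(L, o) = -30 - (o² + o) = -30 - (o + o²) = -30 + (-o - o²) = -30 - o - o²)
17353 + P(z(-14, 11), F - 1*(-78)) = 17353 + (-30 - (-8 - 1*(-78)) - (-8 - 1*(-78))²) = 17353 + (-30 - (-8 + 78) - (-8 + 78)²) = 17353 + (-30 - 1*70 - 1*70²) = 17353 + (-30 - 70 - 1*4900) = 17353 + (-30 - 70 - 4900) = 17353 - 5000 = 12353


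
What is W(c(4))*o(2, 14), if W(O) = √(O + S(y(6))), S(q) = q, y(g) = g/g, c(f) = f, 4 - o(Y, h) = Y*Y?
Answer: 0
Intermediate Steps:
o(Y, h) = 4 - Y² (o(Y, h) = 4 - Y*Y = 4 - Y²)
y(g) = 1
W(O) = √(1 + O) (W(O) = √(O + 1) = √(1 + O))
W(c(4))*o(2, 14) = √(1 + 4)*(4 - 1*2²) = √5*(4 - 1*4) = √5*(4 - 4) = √5*0 = 0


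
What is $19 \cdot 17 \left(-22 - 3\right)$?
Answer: $-8075$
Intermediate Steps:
$19 \cdot 17 \left(-22 - 3\right) = 323 \left(-22 - 3\right) = 323 \left(-25\right) = -8075$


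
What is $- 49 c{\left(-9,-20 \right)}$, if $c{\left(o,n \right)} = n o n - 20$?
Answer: $177380$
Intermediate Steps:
$c{\left(o,n \right)} = -20 + o n^{2}$ ($c{\left(o,n \right)} = o n^{2} - 20 = -20 + o n^{2}$)
$- 49 c{\left(-9,-20 \right)} = - 49 \left(-20 - 9 \left(-20\right)^{2}\right) = - 49 \left(-20 - 3600\right) = \left(-49\right) \left(-3620\right) = 177380$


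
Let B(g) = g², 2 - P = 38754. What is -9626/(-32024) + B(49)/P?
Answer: 5288163/22160608 ≈ 0.23863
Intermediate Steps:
P = -38752 (P = 2 - 1*38754 = 2 - 38754 = -38752)
-9626/(-32024) + B(49)/P = -9626/(-32024) + 49²/(-38752) = -9626*(-1/32024) + 2401*(-1/38752) = 4813/16012 - 343/5536 = 5288163/22160608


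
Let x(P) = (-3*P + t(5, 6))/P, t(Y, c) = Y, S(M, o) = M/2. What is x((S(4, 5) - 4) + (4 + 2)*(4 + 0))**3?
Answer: -226981/10648 ≈ -21.317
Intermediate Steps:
S(M, o) = M/2 (S(M, o) = M*(1/2) = M/2)
x(P) = (5 - 3*P)/P (x(P) = (-3*P + 5)/P = (5 - 3*P)/P)
x((S(4, 5) - 4) + (4 + 2)*(4 + 0))**3 = (-3 + 5/(((1/2)*4 - 4) + (4 + 2)*(4 + 0)))**3 = (-3 + 5/((2 - 4) + 6*4))**3 = (-3 + 5/(-2 + 24))**3 = (-3 + 5/22)**3 = (-61/22)**3 = -226981/10648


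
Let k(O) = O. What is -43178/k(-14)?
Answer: 21589/7 ≈ 3084.1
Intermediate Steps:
-43178/k(-14) = -43178/(-14) = -43178*(-1/14) = 21589/7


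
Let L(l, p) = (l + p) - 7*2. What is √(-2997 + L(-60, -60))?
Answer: I*√3131 ≈ 55.955*I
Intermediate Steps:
L(l, p) = -14 + l + p (L(l, p) = (l + p) - 14 = -14 + l + p)
√(-2997 + L(-60, -60)) = √(-2997 + (-14 - 60 - 60)) = √(-2997 - 134) = √(-3131) = I*√3131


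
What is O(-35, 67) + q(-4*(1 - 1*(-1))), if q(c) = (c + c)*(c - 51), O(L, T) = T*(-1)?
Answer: 877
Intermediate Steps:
O(L, T) = -T
q(c) = 2*c*(-51 + c) (q(c) = (2*c)*(-51 + c) = 2*c*(-51 + c))
O(-35, 67) + q(-4*(1 - 1*(-1))) = -1*67 + 2*(-4*(1 - 1*(-1)))*(-51 - 4*(1 - 1*(-1))) = -67 + 2*(-4*(1 + 1))*(-51 - 4*(1 + 1)) = -67 + 2*(-4*2)*(-51 - 4*2) = -67 + 2*(-8)*(-51 - 8) = -67 + 2*(-8)*(-59) = -67 + 944 = 877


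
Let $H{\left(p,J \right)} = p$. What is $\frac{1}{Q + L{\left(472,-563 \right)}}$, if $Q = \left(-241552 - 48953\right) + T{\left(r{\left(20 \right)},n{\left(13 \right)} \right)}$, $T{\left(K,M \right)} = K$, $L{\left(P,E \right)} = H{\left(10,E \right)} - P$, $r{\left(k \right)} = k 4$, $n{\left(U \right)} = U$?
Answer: $- \frac{1}{290887} \approx -3.4378 \cdot 10^{-6}$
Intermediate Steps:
$r{\left(k \right)} = 4 k$
$L{\left(P,E \right)} = 10 - P$
$Q = -290425$ ($Q = \left(-241552 - 48953\right) + 4 \cdot 20 = -290505 + 80 = -290425$)
$\frac{1}{Q + L{\left(472,-563 \right)}} = \frac{1}{-290425 + \left(10 - 472\right)} = \frac{1}{-290425 - 462} = \frac{1}{-290887} = - \frac{1}{290887}$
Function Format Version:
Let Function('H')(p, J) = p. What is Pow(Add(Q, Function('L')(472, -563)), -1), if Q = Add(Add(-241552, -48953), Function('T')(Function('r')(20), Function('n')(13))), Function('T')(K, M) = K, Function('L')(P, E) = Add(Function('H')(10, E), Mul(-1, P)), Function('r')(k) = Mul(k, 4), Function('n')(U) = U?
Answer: Rational(-1, 290887) ≈ -3.4378e-6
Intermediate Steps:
Function('r')(k) = Mul(4, k)
Function('L')(P, E) = Add(10, Mul(-1, P))
Q = -290425 (Q = Add(Add(-241552, -48953), Mul(4, 20)) = Add(-290505, 80) = -290425)
Pow(Add(Q, Function('L')(472, -563)), -1) = Pow(Add(-290425, Add(10, Mul(-1, 472))), -1) = Pow(Add(-290425, Add(10, -472)), -1) = Pow(Add(-290425, -462), -1) = Pow(-290887, -1) = Rational(-1, 290887)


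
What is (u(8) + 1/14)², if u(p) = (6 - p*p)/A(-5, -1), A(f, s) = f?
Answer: 667489/4900 ≈ 136.22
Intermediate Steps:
u(p) = -6/5 + p²/5 (u(p) = (6 - p*p)/(-5) = (6 - p²)*(-⅕) = -6/5 + p²/5)
(u(8) + 1/14)² = ((-6/5 + (⅕)*8²) + 1/14)² = ((-6/5 + (⅕)*64) + 1/14)² = ((-6/5 + 64/5) + 1/14)² = (58/5 + 1/14)² = (817/70)² = 667489/4900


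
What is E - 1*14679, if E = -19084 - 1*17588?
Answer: -51351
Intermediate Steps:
E = -36672 (E = -19084 - 17588 = -36672)
E - 1*14679 = -36672 - 1*14679 = -36672 - 14679 = -51351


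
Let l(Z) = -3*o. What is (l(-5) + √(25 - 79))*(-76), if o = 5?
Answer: 1140 - 228*I*√6 ≈ 1140.0 - 558.48*I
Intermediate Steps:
l(Z) = -15 (l(Z) = -3*5 = -15)
(l(-5) + √(25 - 79))*(-76) = (-15 + √(25 - 79))*(-76) = (-15 + √(-54))*(-76) = (-15 + 3*I*√6)*(-76) = 1140 - 228*I*√6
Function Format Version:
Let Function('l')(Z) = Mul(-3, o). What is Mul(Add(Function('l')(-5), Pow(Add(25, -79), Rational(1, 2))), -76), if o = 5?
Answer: Add(1140, Mul(-228, I, Pow(6, Rational(1, 2)))) ≈ Add(1140.0, Mul(-558.48, I))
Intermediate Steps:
Function('l')(Z) = -15 (Function('l')(Z) = Mul(-3, 5) = -15)
Mul(Add(Function('l')(-5), Pow(Add(25, -79), Rational(1, 2))), -76) = Mul(Add(-15, Pow(Add(25, -79), Rational(1, 2))), -76) = Mul(Add(-15, Pow(-54, Rational(1, 2))), -76) = Mul(Add(-15, Mul(3, I, Pow(6, Rational(1, 2)))), -76) = Add(1140, Mul(-228, I, Pow(6, Rational(1, 2))))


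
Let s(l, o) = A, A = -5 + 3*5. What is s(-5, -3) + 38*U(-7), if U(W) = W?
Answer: -256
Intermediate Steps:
A = 10 (A = -5 + 15 = 10)
s(l, o) = 10
s(-5, -3) + 38*U(-7) = 10 + 38*(-7) = 10 - 266 = -256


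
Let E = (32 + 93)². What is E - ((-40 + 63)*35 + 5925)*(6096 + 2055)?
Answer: -54840605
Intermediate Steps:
E = 15625 (E = 125² = 15625)
E - ((-40 + 63)*35 + 5925)*(6096 + 2055) = 15625 - ((-40 + 63)*35 + 5925)*(6096 + 2055) = 15625 - (23*35 + 5925)*8151 = 15625 - (805 + 5925)*8151 = 15625 - 6730*8151 = 15625 - 1*54856230 = 15625 - 54856230 = -54840605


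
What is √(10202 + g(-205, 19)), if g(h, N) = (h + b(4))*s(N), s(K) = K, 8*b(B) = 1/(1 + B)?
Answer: √2522990/20 ≈ 79.420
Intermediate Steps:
b(B) = 1/(8*(1 + B))
g(h, N) = N*(1/40 + h) (g(h, N) = (h + 1/(8*(1 + 4)))*N = (h + (⅛)/5)*N = (h + (⅛)*(⅕))*N = (h + 1/40)*N = (1/40 + h)*N = N*(1/40 + h))
√(10202 + g(-205, 19)) = √(10202 + 19*(1/40 - 205)) = √(10202 + 19*(-8199/40)) = √(10202 - 155781/40) = √(252299/40) = √2522990/20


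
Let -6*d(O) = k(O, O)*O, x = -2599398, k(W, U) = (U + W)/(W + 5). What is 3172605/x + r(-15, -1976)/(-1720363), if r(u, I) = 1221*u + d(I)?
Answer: -1185258826742479/979347882982806 ≈ -1.2103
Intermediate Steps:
k(W, U) = (U + W)/(5 + W)
d(O) = -O²/(3*(5 + O)) (d(O) = -(O + O)/(5 + O)*O/6 = -(2*O)/(5 + O)*O/6 = -2*O/(5 + O)*O/6 = -O²/(3*(5 + O)))
r(u, I) = 1221*u - I²/(15 + 3*I)
3172605/x + r(-15, -1976)/(-1720363) = 3172605/(-2599398) + ((-1*(-1976)² + 3663*(-15)*(5 - 1976))/(3*(5 - 1976)))/(-1720363) = 3172605*(-1/2599398) + ((⅓)*(-1*3904576 + 3663*(-15)*(-1971))/(-1971))*(-1/1720363) = -1057535/866466 + ((⅓)*(-1/1971)*(-3904576 + 108296595))*(-1/1720363) = -1057535/866466 + ((⅓)*(-1/1971)*104392019)*(-1/1720363) = -1057535/866466 - 104392019/5913*(-1/1720363) = -1057535/866466 + 104392019/10172506419 = -1185258826742479/979347882982806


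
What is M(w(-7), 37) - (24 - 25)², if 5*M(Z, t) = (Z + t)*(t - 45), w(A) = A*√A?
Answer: -301/5 + 56*I*√7/5 ≈ -60.2 + 29.632*I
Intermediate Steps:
w(A) = A^(3/2)
M(Z, t) = (-45 + t)*(Z + t)/5 (M(Z, t) = ((Z + t)*(t - 45))/5 = ((Z + t)*(-45 + t))/5 = ((-45 + t)*(Z + t))/5 = (-45 + t)*(Z + t)/5)
M(w(-7), 37) - (24 - 25)² = (-(-63)*I*√7 - 9*37 + (⅕)*37² + (⅕)*(-7)^(3/2)*37) - (24 - 25)² = (-(-63)*I*√7 - 333 + (⅕)*1369 + (⅕)*(-7*I*√7)*37) - 1*(-1)² = (63*I*√7 - 333 + 1369/5 - 259*I*√7/5) - 1*1 = (-296/5 + 56*I*√7/5) - 1 = -301/5 + 56*I*√7/5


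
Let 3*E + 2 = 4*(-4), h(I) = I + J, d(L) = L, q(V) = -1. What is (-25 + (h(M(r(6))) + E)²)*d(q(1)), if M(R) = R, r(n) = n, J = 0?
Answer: 25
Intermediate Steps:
h(I) = I (h(I) = I + 0 = I)
E = -6 (E = -⅔ + (4*(-4))/3 = -⅔ + (⅓)*(-16) = -⅔ - 16/3 = -6)
(-25 + (h(M(r(6))) + E)²)*d(q(1)) = (-25 + (6 - 6)²)*(-1) = (-25 + 0²)*(-1) = (-25 + 0)*(-1) = -25*(-1) = 25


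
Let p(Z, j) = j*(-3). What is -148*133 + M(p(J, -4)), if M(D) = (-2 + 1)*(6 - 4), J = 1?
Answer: -19686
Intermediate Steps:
p(Z, j) = -3*j
M(D) = -2 (M(D) = -1*2 = -2)
-148*133 + M(p(J, -4)) = -148*133 - 2 = -19684 - 2 = -19686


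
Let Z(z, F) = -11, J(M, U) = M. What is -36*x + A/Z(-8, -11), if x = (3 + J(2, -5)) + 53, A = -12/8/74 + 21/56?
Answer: -6798633/3256 ≈ -2088.0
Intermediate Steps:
A = 105/296 (A = -12*1/8*(1/74) + 21*(1/56) = -3/2*1/74 + 3/8 = -3/148 + 3/8 = 105/296 ≈ 0.35473)
x = 58 (x = (3 + 2) + 53 = 5 + 53 = 58)
-36*x + A/Z(-8, -11) = -36*58 + (105/296)/(-11) = -2088 + (105/296)*(-1/11) = -2088 - 105/3256 = -6798633/3256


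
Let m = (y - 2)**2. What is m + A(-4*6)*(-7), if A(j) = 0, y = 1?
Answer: 1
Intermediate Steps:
m = 1 (m = (1 - 2)**2 = (-1)**2 = 1)
m + A(-4*6)*(-7) = 1 + 0*(-7) = 1 + 0 = 1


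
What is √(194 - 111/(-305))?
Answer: √18080705/305 ≈ 13.941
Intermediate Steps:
√(194 - 111/(-305)) = √(194 - 111*(-1/305)) = √(194 + 111/305) = √(59281/305) = √18080705/305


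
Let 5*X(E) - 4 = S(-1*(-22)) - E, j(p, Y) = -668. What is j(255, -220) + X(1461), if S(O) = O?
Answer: -955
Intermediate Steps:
X(E) = 26/5 - E/5 (X(E) = 4/5 + (-1*(-22) - E)/5 = 4/5 + (22 - E)/5 = 4/5 + (22/5 - E/5) = 26/5 - E/5)
j(255, -220) + X(1461) = -668 + (26/5 - 1/5*1461) = -668 + (26/5 - 1461/5) = -668 - 287 = -955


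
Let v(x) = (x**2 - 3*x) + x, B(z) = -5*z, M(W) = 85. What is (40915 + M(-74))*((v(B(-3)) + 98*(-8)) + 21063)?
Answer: 839434000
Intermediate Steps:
v(x) = x**2 - 2*x
(40915 + M(-74))*((v(B(-3)) + 98*(-8)) + 21063) = (40915 + 85)*(((-5*(-3))*(-2 - 5*(-3)) + 98*(-8)) + 21063) = 41000*((15*(-2 + 15) - 784) + 21063) = 41000*((15*13 - 784) + 21063) = 41000*((195 - 784) + 21063) = 41000*(-589 + 21063) = 41000*20474 = 839434000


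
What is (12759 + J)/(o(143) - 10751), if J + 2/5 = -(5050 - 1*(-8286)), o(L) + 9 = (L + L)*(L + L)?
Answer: -2887/355180 ≈ -0.0081283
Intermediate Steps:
o(L) = -9 + 4*L² (o(L) = -9 + (L + L)*(L + L) = -9 + (2*L)*(2*L) = -9 + 4*L²)
J = -66682/5 (J = -⅖ - (5050 - 1*(-8286)) = -⅖ - (5050 + 8286) = -⅖ - 1*13336 = -⅖ - 13336 = -66682/5 ≈ -13336.)
(12759 + J)/(o(143) - 10751) = (12759 - 66682/5)/((-9 + 4*143²) - 10751) = -2887/(5*((-9 + 4*20449) - 10751)) = -2887/(5*((-9 + 81796) - 10751)) = -2887/(5*(81787 - 10751)) = -2887/5/71036 = -2887/5*1/71036 = -2887/355180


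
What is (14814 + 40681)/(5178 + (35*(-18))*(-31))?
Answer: 55495/24708 ≈ 2.2460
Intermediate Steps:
(14814 + 40681)/(5178 + (35*(-18))*(-31)) = 55495/(5178 - 630*(-31)) = 55495/(5178 + 19530) = 55495/24708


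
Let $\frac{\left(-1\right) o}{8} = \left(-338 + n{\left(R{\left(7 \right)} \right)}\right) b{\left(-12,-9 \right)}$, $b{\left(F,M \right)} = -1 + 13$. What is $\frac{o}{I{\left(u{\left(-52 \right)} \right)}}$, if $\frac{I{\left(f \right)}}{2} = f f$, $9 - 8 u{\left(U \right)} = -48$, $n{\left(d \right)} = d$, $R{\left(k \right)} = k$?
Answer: $\frac{338944}{1083} \approx 312.97$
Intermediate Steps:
$b{\left(F,M \right)} = 12$
$u{\left(U \right)} = \frac{57}{8}$ ($u{\left(U \right)} = \frac{9}{8} - -6 = \frac{9}{8} + 6 = \frac{57}{8}$)
$I{\left(f \right)} = 2 f^{2}$ ($I{\left(f \right)} = 2 f f = 2 f^{2}$)
$o = 31776$ ($o = - 8 \left(-338 + 7\right) 12 = - 8 \left(\left(-331\right) 12\right) = \left(-8\right) \left(-3972\right) = 31776$)
$\frac{o}{I{\left(u{\left(-52 \right)} \right)}} = \frac{31776}{2 \left(\frac{57}{8}\right)^{2}} = \frac{31776}{2 \cdot \frac{3249}{64}} = \frac{31776}{\frac{3249}{32}} = 31776 \cdot \frac{32}{3249} = \frac{338944}{1083}$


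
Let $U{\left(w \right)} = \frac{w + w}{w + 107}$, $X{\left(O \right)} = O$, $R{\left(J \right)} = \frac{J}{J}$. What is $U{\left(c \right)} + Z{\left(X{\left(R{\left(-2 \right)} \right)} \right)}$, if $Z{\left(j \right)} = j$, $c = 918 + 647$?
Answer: $\frac{2401}{836} \approx 2.872$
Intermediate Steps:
$R{\left(J \right)} = 1$
$c = 1565$
$U{\left(w \right)} = \frac{2 w}{107 + w}$
$U{\left(c \right)} + Z{\left(X{\left(R{\left(-2 \right)} \right)} \right)} = 2 \cdot 1565 \frac{1}{107 + 1565} + 1 = 2 \cdot 1565 \cdot \frac{1}{1672} + 1 = \frac{1565}{836} + 1 = \frac{2401}{836}$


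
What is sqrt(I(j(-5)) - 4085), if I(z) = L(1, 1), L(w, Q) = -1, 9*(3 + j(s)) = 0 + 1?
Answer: 3*I*sqrt(454) ≈ 63.922*I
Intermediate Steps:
j(s) = -26/9 (j(s) = -3 + (0 + 1)/9 = -3 + (1/9)*1 = -3 + 1/9 = -26/9)
I(z) = -1
sqrt(I(j(-5)) - 4085) = sqrt(-1 - 4085) = sqrt(-4086) = 3*I*sqrt(454)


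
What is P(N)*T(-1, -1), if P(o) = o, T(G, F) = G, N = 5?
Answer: -5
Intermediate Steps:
P(N)*T(-1, -1) = 5*(-1) = -5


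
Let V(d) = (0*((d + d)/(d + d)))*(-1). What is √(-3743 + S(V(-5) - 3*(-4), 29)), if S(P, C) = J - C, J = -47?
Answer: I*√3819 ≈ 61.798*I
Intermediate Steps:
V(d) = 0 (V(d) = (0*((2*d)/((2*d))))*(-1) = (0*((2*d)*(1/(2*d))))*(-1) = (0*1)*(-1) = 0*(-1) = 0)
S(P, C) = -47 - C
√(-3743 + S(V(-5) - 3*(-4), 29)) = √(-3743 + (-47 - 1*29)) = √(-3743 + (-47 - 29)) = √(-3743 - 76) = √(-3819) = I*√3819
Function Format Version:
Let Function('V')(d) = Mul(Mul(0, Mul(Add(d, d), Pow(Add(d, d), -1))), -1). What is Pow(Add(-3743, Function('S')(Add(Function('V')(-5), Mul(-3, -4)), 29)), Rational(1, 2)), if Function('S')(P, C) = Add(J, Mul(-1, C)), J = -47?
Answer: Mul(I, Pow(3819, Rational(1, 2))) ≈ Mul(61.798, I)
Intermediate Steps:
Function('V')(d) = 0 (Function('V')(d) = Mul(Mul(0, Mul(Mul(2, d), Pow(Mul(2, d), -1))), -1) = Mul(Mul(0, Mul(Mul(2, d), Mul(Rational(1, 2), Pow(d, -1)))), -1) = Mul(Mul(0, 1), -1) = Mul(0, -1) = 0)
Function('S')(P, C) = Add(-47, Mul(-1, C))
Pow(Add(-3743, Function('S')(Add(Function('V')(-5), Mul(-3, -4)), 29)), Rational(1, 2)) = Pow(Add(-3743, Add(-47, Mul(-1, 29))), Rational(1, 2)) = Pow(Add(-3743, Add(-47, -29)), Rational(1, 2)) = Pow(Add(-3743, -76), Rational(1, 2)) = Pow(-3819, Rational(1, 2)) = Mul(I, Pow(3819, Rational(1, 2)))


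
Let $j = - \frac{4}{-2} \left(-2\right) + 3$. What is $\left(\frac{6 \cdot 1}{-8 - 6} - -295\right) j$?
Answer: $- \frac{2062}{7} \approx -294.57$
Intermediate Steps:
$j = -1$ ($j = \left(-4\right) \left(- \frac{1}{2}\right) \left(-2\right) + 3 = 2 \left(-2\right) + 3 = -4 + 3 = -1$)
$\left(\frac{6 \cdot 1}{-8 - 6} - -295\right) j = \left(\frac{6 \cdot 1}{-8 - 6} - -295\right) \left(-1\right) = \left(\frac{6}{-14} + 295\right) \left(-1\right) = \left(6 \left(- \frac{1}{14}\right) + 295\right) \left(-1\right) = \left(- \frac{3}{7} + 295\right) \left(-1\right) = \frac{2062}{7} \left(-1\right) = - \frac{2062}{7}$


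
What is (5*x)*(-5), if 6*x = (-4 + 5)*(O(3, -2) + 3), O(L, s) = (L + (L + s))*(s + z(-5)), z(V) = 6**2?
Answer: -3475/6 ≈ -579.17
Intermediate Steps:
z(V) = 36
O(L, s) = (36 + s)*(s + 2*L) (O(L, s) = (L + (L + s))*(s + 36) = (s + 2*L)*(36 + s) = (36 + s)*(s + 2*L))
x = 139/6 (x = ((-4 + 5)*(((-2)**2 + 36*(-2) + 72*3 + 2*3*(-2)) + 3))/6 = (1*((4 - 72 + 216 - 12) + 3))/6 = (1*(136 + 3))/6 = (1*139)/6 = (1/6)*139 = 139/6 ≈ 23.167)
(5*x)*(-5) = (5*(139/6))*(-5) = (695/6)*(-5) = -3475/6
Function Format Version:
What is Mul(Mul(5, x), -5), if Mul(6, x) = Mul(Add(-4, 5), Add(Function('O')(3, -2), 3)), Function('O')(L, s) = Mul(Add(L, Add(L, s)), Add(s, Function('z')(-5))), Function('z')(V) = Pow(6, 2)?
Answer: Rational(-3475, 6) ≈ -579.17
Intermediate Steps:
Function('z')(V) = 36
Function('O')(L, s) = Mul(Add(36, s), Add(s, Mul(2, L))) (Function('O')(L, s) = Mul(Add(L, Add(L, s)), Add(s, 36)) = Mul(Add(s, Mul(2, L)), Add(36, s)) = Mul(Add(36, s), Add(s, Mul(2, L))))
x = Rational(139, 6) (x = Mul(Rational(1, 6), Mul(Add(-4, 5), Add(Add(Pow(-2, 2), Mul(36, -2), Mul(72, 3), Mul(2, 3, -2)), 3))) = Mul(Rational(1, 6), Mul(1, Add(Add(4, -72, 216, -12), 3))) = Mul(Rational(1, 6), Mul(1, Add(136, 3))) = Mul(Rational(1, 6), Mul(1, 139)) = Mul(Rational(1, 6), 139) = Rational(139, 6) ≈ 23.167)
Mul(Mul(5, x), -5) = Mul(Mul(5, Rational(139, 6)), -5) = Mul(Rational(695, 6), -5) = Rational(-3475, 6)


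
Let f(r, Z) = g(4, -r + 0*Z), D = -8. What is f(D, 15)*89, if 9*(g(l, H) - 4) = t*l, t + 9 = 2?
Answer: 712/9 ≈ 79.111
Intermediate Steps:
t = -7 (t = -9 + 2 = -7)
g(l, H) = 4 - 7*l/9 (g(l, H) = 4 + (-7*l)/9 = 4 - 7*l/9)
f(r, Z) = 8/9 (f(r, Z) = 4 - 7/9*4 = 4 - 28/9 = 8/9)
f(D, 15)*89 = (8/9)*89 = 712/9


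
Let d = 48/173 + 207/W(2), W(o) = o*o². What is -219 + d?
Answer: -266901/1384 ≈ -192.85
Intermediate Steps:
W(o) = o³
d = 36195/1384 (d = 48/173 + 207/(2³) = 48*(1/173) + 207/8 = 48/173 + 207*(⅛) = 48/173 + 207/8 = 36195/1384 ≈ 26.152)
-219 + d = -219 + 36195/1384 = -266901/1384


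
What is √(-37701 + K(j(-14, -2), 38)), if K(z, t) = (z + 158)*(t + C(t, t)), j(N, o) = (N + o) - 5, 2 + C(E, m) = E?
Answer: I*√27563 ≈ 166.02*I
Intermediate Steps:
C(E, m) = -2 + E
j(N, o) = -5 + N + o
K(z, t) = (-2 + 2*t)*(158 + z) (K(z, t) = (z + 158)*(t + (-2 + t)) = (158 + z)*(-2 + 2*t) = (-2 + 2*t)*(158 + z))
√(-37701 + K(j(-14, -2), 38)) = √(-37701 + (-316 - 2*(-5 - 14 - 2) + 316*38 + 2*38*(-5 - 14 - 2))) = √(-37701 + (-316 - 2*(-21) + 12008 + 2*38*(-21))) = √(-37701 + (-316 + 42 + 12008 - 1596)) = √(-37701 + 10138) = √(-27563) = I*√27563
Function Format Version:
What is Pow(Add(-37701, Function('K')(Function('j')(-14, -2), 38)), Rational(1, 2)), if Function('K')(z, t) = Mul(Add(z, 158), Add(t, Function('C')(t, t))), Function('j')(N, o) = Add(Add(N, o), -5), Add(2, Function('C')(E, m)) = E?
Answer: Mul(I, Pow(27563, Rational(1, 2))) ≈ Mul(166.02, I)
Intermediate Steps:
Function('C')(E, m) = Add(-2, E)
Function('j')(N, o) = Add(-5, N, o)
Function('K')(z, t) = Mul(Add(-2, Mul(2, t)), Add(158, z)) (Function('K')(z, t) = Mul(Add(z, 158), Add(t, Add(-2, t))) = Mul(Add(158, z), Add(-2, Mul(2, t))) = Mul(Add(-2, Mul(2, t)), Add(158, z)))
Pow(Add(-37701, Function('K')(Function('j')(-14, -2), 38)), Rational(1, 2)) = Pow(Add(-37701, Add(-316, Mul(-2, Add(-5, -14, -2)), Mul(316, 38), Mul(2, 38, Add(-5, -14, -2)))), Rational(1, 2)) = Pow(Add(-37701, Add(-316, Mul(-2, -21), 12008, Mul(2, 38, -21))), Rational(1, 2)) = Pow(Add(-37701, Add(-316, 42, 12008, -1596)), Rational(1, 2)) = Pow(Add(-37701, 10138), Rational(1, 2)) = Pow(-27563, Rational(1, 2)) = Mul(I, Pow(27563, Rational(1, 2)))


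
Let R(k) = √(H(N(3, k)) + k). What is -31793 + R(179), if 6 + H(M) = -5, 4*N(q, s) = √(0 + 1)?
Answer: -31793 + 2*√42 ≈ -31780.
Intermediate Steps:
N(q, s) = ¼ (N(q, s) = √(0 + 1)/4 = √1/4 = (¼)*1 = ¼)
H(M) = -11 (H(M) = -6 - 5 = -11)
R(k) = √(-11 + k)
-31793 + R(179) = -31793 + √(-11 + 179) = -31793 + √168 = -31793 + 2*√42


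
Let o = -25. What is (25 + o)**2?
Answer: 0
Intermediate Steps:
(25 + o)**2 = (25 - 25)**2 = 0**2 = 0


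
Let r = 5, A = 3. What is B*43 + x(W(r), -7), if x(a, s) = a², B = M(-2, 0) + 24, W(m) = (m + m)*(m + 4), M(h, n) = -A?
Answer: 9003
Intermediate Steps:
M(h, n) = -3 (M(h, n) = -1*3 = -3)
W(m) = 2*m*(4 + m) (W(m) = (2*m)*(4 + m) = 2*m*(4 + m))
B = 21 (B = -3 + 24 = 21)
B*43 + x(W(r), -7) = 21*43 + (2*5*(4 + 5))² = 903 + (2*5*9)² = 903 + 90² = 903 + 8100 = 9003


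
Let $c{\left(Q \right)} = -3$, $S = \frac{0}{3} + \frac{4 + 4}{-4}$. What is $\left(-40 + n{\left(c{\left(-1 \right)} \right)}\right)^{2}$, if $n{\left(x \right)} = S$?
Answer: $1764$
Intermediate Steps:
$S = -2$ ($S = 0 \cdot \frac{1}{3} + 8 \left(- \frac{1}{4}\right) = 0 - 2 = -2$)
$n{\left(x \right)} = -2$
$\left(-40 + n{\left(c{\left(-1 \right)} \right)}\right)^{2} = \left(-40 - 2\right)^{2} = \left(-42\right)^{2} = 1764$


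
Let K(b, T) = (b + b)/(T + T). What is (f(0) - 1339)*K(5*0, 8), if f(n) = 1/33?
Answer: 0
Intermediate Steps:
f(n) = 1/33
K(b, T) = b/T (K(b, T) = (2*b)/((2*T)) = (2*b)*(1/(2*T)) = b/T)
(f(0) - 1339)*K(5*0, 8) = (1/33 - 1339)*((5*0)/8) = -0/8 = -44186/33*0 = 0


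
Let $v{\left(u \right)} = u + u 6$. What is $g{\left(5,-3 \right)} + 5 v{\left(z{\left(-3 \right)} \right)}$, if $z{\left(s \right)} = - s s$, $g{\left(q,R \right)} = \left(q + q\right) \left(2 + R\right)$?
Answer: $-325$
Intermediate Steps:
$g{\left(q,R \right)} = 2 q \left(2 + R\right)$
$z{\left(s \right)} = - s^{2}$
$v{\left(u \right)} = 7 u$ ($v{\left(u \right)} = u + 6 u = 7 u$)
$g{\left(5,-3 \right)} + 5 v{\left(z{\left(-3 \right)} \right)} = 2 \cdot 5 \left(2 - 3\right) + 5 \cdot 7 \left(- \left(-3\right)^{2}\right) = 2 \cdot 5 \left(-1\right) + 5 \cdot 7 \left(\left(-1\right) 9\right) = -10 + 5 \cdot 7 \left(-9\right) = -10 + 5 \left(-63\right) = -10 - 315 = -325$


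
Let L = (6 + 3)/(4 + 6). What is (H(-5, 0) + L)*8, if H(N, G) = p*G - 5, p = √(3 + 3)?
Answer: -164/5 ≈ -32.800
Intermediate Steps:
p = √6 ≈ 2.4495
H(N, G) = -5 + G*√6 (H(N, G) = √6*G - 5 = G*√6 - 5 = -5 + G*√6)
L = 9/10 ≈ 0.90000
(H(-5, 0) + L)*8 = ((-5 + 0*√6) + 9/10)*8 = ((-5 + 0) + 9/10)*8 = (-5 + 9/10)*8 = -41/10*8 = -164/5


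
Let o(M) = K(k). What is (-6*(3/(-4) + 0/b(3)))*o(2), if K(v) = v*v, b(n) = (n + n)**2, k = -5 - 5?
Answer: 450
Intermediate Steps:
k = -10
b(n) = 4*n**2 (b(n) = (2*n)**2 = 4*n**2)
K(v) = v**2
o(M) = 100 (o(M) = (-10)**2 = 100)
(-6*(3/(-4) + 0/b(3)))*o(2) = -6*(3/(-4) + 0/((4*3**2)))*100 = -6*(3*(-1/4) + 0/((4*9)))*100 = -6*(-3/4 + 0/36)*100 = -6*(-3/4 + 0*(1/36))*100 = -6*(-3/4 + 0)*100 = -6*(-3/4)*100 = (9/2)*100 = 450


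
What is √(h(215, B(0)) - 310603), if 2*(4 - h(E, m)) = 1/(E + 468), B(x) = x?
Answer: I*√579564069010/1366 ≈ 557.31*I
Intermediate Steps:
h(E, m) = 4 - 1/(2*(468 + E)) (h(E, m) = 4 - 1/(2*(E + 468)) = 4 - 1/(2*(468 + E)))
√(h(215, B(0)) - 310603) = √((3743 + 8*215)/(2*(468 + 215)) - 310603) = √((½)*(3743 + 1720)/683 - 310603) = √((½)*(1/683)*5463 - 310603) = √(5463/1366 - 310603) = √(-424278235/1366) = I*√579564069010/1366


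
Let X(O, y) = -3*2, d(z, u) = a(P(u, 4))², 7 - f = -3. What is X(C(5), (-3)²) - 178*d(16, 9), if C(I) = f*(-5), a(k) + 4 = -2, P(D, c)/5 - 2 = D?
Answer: -6414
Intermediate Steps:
f = 10 (f = 7 - 1*(-3) = 7 + 3 = 10)
P(D, c) = 10 + 5*D
a(k) = -6 (a(k) = -4 - 2 = -6)
C(I) = -50 (C(I) = 10*(-5) = -50)
d(z, u) = 36 (d(z, u) = (-6)² = 36)
X(O, y) = -6
X(C(5), (-3)²) - 178*d(16, 9) = -6 - 178*36 = -6 - 6408 = -6414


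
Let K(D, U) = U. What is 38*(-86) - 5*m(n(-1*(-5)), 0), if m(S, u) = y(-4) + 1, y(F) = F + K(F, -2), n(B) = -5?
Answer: -3243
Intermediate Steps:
y(F) = -2 + F (y(F) = F - 2 = -2 + F)
m(S, u) = -5 (m(S, u) = (-2 - 4) + 1 = -6 + 1 = -5)
38*(-86) - 5*m(n(-1*(-5)), 0) = 38*(-86) - 5*(-5) = -3268 + 25 = -3243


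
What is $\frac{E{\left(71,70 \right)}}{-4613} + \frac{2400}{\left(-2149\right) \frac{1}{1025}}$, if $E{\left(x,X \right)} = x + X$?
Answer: $- \frac{1621183287}{1416191} \approx -1144.8$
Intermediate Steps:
$E{\left(x,X \right)} = X + x$
$\frac{E{\left(71,70 \right)}}{-4613} + \frac{2400}{\left(-2149\right) \frac{1}{1025}} = \frac{70 + 71}{-4613} + \frac{2400}{\left(-2149\right) \frac{1}{1025}} = 141 \left(- \frac{1}{4613}\right) + \frac{2400}{\left(-2149\right) \frac{1}{1025}} = - \frac{141}{4613} + \frac{2400}{- \frac{2149}{1025}} = - \frac{141}{4613} + 2400 \left(- \frac{1025}{2149}\right) = - \frac{141}{4613} - \frac{2460000}{2149} = - \frac{1621183287}{1416191}$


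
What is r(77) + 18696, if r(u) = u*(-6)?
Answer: 18234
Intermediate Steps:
r(u) = -6*u
r(77) + 18696 = -6*77 + 18696 = -462 + 18696 = 18234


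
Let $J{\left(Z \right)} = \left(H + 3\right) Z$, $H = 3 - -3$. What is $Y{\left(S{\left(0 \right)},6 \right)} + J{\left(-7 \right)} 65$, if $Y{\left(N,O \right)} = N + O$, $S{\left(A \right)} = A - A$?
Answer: $-4089$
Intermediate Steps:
$S{\left(A \right)} = 0$
$H = 6$ ($H = 3 + 3 = 6$)
$J{\left(Z \right)} = 9 Z$ ($J{\left(Z \right)} = \left(6 + 3\right) Z = 9 Z$)
$Y{\left(S{\left(0 \right)},6 \right)} + J{\left(-7 \right)} 65 = \left(0 + 6\right) + 9 \left(-7\right) 65 = 6 - 4095 = -4089$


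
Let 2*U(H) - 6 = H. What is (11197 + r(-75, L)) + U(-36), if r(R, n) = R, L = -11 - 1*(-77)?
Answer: 11107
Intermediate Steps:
U(H) = 3 + H/2
L = 66 (L = -11 + 77 = 66)
(11197 + r(-75, L)) + U(-36) = (11197 - 75) + (3 + (½)*(-36)) = 11122 + (3 - 18) = 11122 - 15 = 11107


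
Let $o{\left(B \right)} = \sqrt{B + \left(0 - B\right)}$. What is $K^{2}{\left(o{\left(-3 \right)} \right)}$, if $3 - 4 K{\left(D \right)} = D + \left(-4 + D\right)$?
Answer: $\frac{49}{16} \approx 3.0625$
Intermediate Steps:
$o{\left(B \right)} = 0$ ($o{\left(B \right)} = \sqrt{B - B} = \sqrt{0} = 0$)
$K{\left(D \right)} = \frac{7}{4} - \frac{D}{2}$ ($K{\left(D \right)} = \frac{3}{4} - \frac{D + \left(-4 + D\right)}{4} = \frac{3}{4} - \frac{-4 + 2 D}{4} = \frac{3}{4} - \left(-1 + \frac{D}{2}\right) = \frac{7}{4} - \frac{D}{2}$)
$K^{2}{\left(o{\left(-3 \right)} \right)} = \left(\frac{7}{4} - 0\right)^{2} = \left(\frac{7}{4} + 0\right)^{2} = \left(\frac{7}{4}\right)^{2} = \frac{49}{16}$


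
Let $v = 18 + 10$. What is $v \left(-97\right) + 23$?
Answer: $-2693$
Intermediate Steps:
$v = 28$
$v \left(-97\right) + 23 = 28 \left(-97\right) + 23 = -2716 + 23 = -2693$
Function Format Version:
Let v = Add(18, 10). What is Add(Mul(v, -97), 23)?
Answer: -2693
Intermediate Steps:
v = 28
Add(Mul(v, -97), 23) = Add(Mul(28, -97), 23) = Add(-2716, 23) = -2693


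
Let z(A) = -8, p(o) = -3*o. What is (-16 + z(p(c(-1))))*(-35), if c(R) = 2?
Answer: 840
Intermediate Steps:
(-16 + z(p(c(-1))))*(-35) = (-16 - 8)*(-35) = -24*(-35) = 840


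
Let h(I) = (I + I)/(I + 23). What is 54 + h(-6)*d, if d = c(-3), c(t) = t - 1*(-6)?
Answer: 882/17 ≈ 51.882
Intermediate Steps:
c(t) = 6 + t (c(t) = t + 6 = 6 + t)
h(I) = 2*I/(23 + I) (h(I) = (2*I)/(23 + I) = 2*I/(23 + I))
d = 3 (d = 6 - 3 = 3)
54 + h(-6)*d = 54 + (2*(-6)/(23 - 6))*3 = 54 + (2*(-6)/17)*3 = 54 + (2*(-6)*(1/17))*3 = 54 - 12/17*3 = 54 - 36/17 = 882/17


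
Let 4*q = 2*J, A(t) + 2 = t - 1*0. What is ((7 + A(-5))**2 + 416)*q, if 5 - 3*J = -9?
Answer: 2912/3 ≈ 970.67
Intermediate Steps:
J = 14/3 (J = 5/3 - 1/3*(-9) = 5/3 + 3 = 14/3 ≈ 4.6667)
A(t) = -2 + t (A(t) = -2 + (t - 1*0) = -2 + (t + 0) = -2 + t)
q = 7/3 (q = (2*(14/3))/4 = (1/4)*(28/3) = 7/3 ≈ 2.3333)
((7 + A(-5))**2 + 416)*q = ((7 + (-2 - 5))**2 + 416)*(7/3) = ((7 - 7)**2 + 416)*(7/3) = (0**2 + 416)*(7/3) = (0 + 416)*(7/3) = 416*(7/3) = 2912/3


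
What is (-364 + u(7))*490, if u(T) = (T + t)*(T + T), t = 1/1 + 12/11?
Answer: -1275960/11 ≈ -1.1600e+5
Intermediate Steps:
t = 23/11 (t = 1*1 + 12*(1/11) = 1 + 12/11 = 23/11 ≈ 2.0909)
u(T) = 2*T*(23/11 + T) (u(T) = (T + 23/11)*(T + T) = (23/11 + T)*(2*T) = 2*T*(23/11 + T))
(-364 + u(7))*490 = (-364 + (2/11)*7*(23 + 11*7))*490 = (-364 + (2/11)*7*(23 + 77))*490 = (-364 + (2/11)*7*100)*490 = (-364 + 1400/11)*490 = -2604/11*490 = -1275960/11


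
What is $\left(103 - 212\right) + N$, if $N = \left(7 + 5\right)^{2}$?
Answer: $35$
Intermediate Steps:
$N = 144$ ($N = 12^{2} = 144$)
$\left(103 - 212\right) + N = \left(103 - 212\right) + 144 = -109 + 144 = 35$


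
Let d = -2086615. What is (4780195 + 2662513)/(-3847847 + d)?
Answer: -3721354/2967231 ≈ -1.2542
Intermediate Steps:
(4780195 + 2662513)/(-3847847 + d) = (4780195 + 2662513)/(-3847847 - 2086615) = 7442708/(-5934462) = 7442708*(-1/5934462) = -3721354/2967231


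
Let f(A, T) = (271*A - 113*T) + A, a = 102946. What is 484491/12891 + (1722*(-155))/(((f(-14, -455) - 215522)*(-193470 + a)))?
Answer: 35068682169505/933083572366 ≈ 37.584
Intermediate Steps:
f(A, T) = -113*T + 272*A (f(A, T) = (-113*T + 271*A) + A = -113*T + 272*A)
484491/12891 + (1722*(-155))/(((f(-14, -455) - 215522)*(-193470 + a))) = 484491/12891 + (1722*(-155))/((((-113*(-455) + 272*(-14)) - 215522)*(-193470 + 102946))) = 484491*(1/12891) - 266910*(-1/(90524*((51415 - 3808) - 215522))) = 161497/4297 - 266910*(-1/(90524*(47607 - 215522))) = 161497/4297 - 266910/((-167915*(-90524))) = 161497/4297 - 266910/15200337460 = 161497/4297 - 266910*1/15200337460 = 161497/4297 - 3813/217147678 = 35068682169505/933083572366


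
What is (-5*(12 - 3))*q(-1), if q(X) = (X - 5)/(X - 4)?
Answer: -54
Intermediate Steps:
q(X) = (-5 + X)/(-4 + X)
(-5*(12 - 3))*q(-1) = (-5*(12 - 3))*((-5 - 1)/(-4 - 1)) = (-5*9)*(-6/(-5)) = -(-9)*(-6) = -45*6/5 = -54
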